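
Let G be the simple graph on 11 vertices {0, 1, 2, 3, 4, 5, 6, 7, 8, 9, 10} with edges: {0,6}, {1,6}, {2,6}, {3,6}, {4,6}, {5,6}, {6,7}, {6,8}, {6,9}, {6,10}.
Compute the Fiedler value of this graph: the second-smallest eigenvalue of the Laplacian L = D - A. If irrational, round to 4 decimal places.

With the vertex order [0, 1, 2, 3, 4, 5, 6, 7, 8, 9, 10], the degrees are [1, 1, 1, 1, 1, 1, 10, 1, 1, 1, 1], giving D = diag(1, 1, 1, 1, 1, 1, 10, 1, 1, 1, 1) and L = D - A. The sorted Laplacian eigenvalues are [0, 1, 1, 1, 1, 1, 1, 1, 1, 1, 11]; the algebraic connectivity is the second entry, 1.

1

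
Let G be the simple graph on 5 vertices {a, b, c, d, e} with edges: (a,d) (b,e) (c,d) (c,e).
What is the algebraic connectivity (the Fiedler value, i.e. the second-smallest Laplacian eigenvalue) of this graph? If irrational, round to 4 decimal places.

With the vertex order [a, b, c, d, e], the degrees are [1, 1, 2, 2, 2], giving D = diag(1, 1, 2, 2, 2) and L = D - A. The smallest Laplacian eigenvalue is always 0. The next one, lambda_2 = 0.3820, measures how hard the graph is to disconnect: larger values mean better connectivity. There is one zero in the spectrum, matching the 1 component. By the matrix-tree theorem the graph has (1/5) * product of the nonzero eigenvalues = 1 spanning tree.

0.3820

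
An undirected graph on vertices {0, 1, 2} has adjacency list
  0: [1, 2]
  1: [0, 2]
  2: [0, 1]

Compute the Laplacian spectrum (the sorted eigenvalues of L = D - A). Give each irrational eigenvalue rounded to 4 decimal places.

With the vertex order [0, 1, 2], the degrees are [2, 2, 2], giving D = diag(2, 2, 2) and L = D - A. Diagonalising L (or applying a numerical eigensolver to the 3x3 matrix) gives the spectrum above. The single zero eigenvalue shows the graph is connected. By the matrix-tree theorem the graph has (1/3) * product of the nonzero eigenvalues = 3 spanning trees.

[0, 3, 3]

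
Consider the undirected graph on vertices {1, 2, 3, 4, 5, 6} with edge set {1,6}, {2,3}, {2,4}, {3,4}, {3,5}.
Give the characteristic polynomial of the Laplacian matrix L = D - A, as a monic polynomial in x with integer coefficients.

x^6 - 10x^5 + 35x^4 - 50x^3 + 24x^2

Reading degrees in the order [1, 2, 3, 4, 5, 6] gives [1, 2, 3, 2, 1, 1]; set D = diag(1, 2, 3, 2, 1, 1) and form L = D - A. L has integer entries, so p(x) = det(xI - L) has integer coefficients. Expanding the determinant yields x^6 - 10x^5 + 35x^4 - 50x^3 + 24x^2. The coefficient of x^5 equals -trace(L) = -10, matching the sum of degrees. The eigenvalues sum to 10, which equals trace(L) = 2|E|. There are 2 zeros in the spectrum, matching the 2 components.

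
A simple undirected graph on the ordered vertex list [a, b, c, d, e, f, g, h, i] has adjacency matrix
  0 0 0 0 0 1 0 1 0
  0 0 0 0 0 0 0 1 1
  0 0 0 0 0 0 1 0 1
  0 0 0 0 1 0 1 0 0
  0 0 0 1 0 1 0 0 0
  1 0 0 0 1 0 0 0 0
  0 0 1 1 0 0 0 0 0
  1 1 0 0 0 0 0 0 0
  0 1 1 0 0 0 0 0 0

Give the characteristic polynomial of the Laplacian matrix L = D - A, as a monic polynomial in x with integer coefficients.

Each diagonal entry of L is the vertex degree and each off-diagonal entry is -1 where an edge is present, 0 otherwise; in the order [a, b, c, d, e, f, g, h, i] the diagonal is [2, 2, 2, 2, 2, 2, 2, 2, 2]. Computing det(xI - L) by cofactor expansion (or equivalently via sum-over-permutations) gives x^9 - 18x^8 + 135x^7 - 546x^6 + 1287x^5 - 1782x^4 + 1386x^3 - 540x^2 + 81x. The coefficient of x^8 equals -trace(L) = -18, matching the sum of degrees. There is one zero in the spectrum, matching the 1 component.

x^9 - 18x^8 + 135x^7 - 546x^6 + 1287x^5 - 1782x^4 + 1386x^3 - 540x^2 + 81x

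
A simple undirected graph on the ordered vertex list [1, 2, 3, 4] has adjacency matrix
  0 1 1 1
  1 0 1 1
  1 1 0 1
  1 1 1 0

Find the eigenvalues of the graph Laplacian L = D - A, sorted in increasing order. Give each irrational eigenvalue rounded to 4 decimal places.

[0, 4, 4, 4]

With the vertex order [1, 2, 3, 4], the degrees are [3, 3, 3, 3], giving D = diag(3, 3, 3, 3) and L = D - A. Since every row of L sums to 0, the all-ones vector is in the kernel and 0 is an eigenvalue. The single zero eigenvalue shows the graph is connected. The largest eigenvalue, 4, is at most the vertex count 4.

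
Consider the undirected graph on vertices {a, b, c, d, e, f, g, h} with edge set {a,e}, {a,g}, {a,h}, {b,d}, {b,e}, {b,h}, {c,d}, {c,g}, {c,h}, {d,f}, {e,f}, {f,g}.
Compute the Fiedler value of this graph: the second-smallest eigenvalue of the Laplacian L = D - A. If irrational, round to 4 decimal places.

2

With the vertex order [a, b, c, d, e, f, g, h], the degrees are [3, 3, 3, 3, 3, 3, 3, 3], giving D = diag(3, 3, 3, 3, 3, 3, 3, 3) and L = D - A. The smallest Laplacian eigenvalue is always 0. The next one, lambda_2 = 2, measures how hard the graph is to disconnect: larger values mean better connectivity. The eigenvalues sum to 24, which equals trace(L) = 2|E|. By the matrix-tree theorem the graph has (1/8) * product of the nonzero eigenvalues = 384 spanning trees.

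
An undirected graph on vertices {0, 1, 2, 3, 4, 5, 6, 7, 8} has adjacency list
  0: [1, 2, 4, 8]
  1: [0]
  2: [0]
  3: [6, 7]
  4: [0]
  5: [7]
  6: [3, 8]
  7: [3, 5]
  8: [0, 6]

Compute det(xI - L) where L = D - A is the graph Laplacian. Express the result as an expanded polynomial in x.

Each diagonal entry of L is the vertex degree and each off-diagonal entry is -1 where an edge is present, 0 otherwise; in the order [0, 1, 2, 3, 4, 5, 6, 7, 8] the diagonal is [4, 1, 1, 2, 1, 1, 2, 2, 2]. L has integer entries, so p(x) = det(xI - L) has integer coefficients. Expanding the determinant yields x^9 - 16x^8 + 102x^7 - 336x^6 + 621x^5 - 654x^4 + 377x^3 - 104x^2 + 9x. Since p(0) = det(-L) = 0, x divides p(x).

x^9 - 16x^8 + 102x^7 - 336x^6 + 621x^5 - 654x^4 + 377x^3 - 104x^2 + 9x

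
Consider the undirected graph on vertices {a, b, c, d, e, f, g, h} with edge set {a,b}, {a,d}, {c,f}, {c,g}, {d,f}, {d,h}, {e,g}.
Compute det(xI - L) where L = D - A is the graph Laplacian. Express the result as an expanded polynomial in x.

With the vertex order [a, b, c, d, e, f, g, h], the degrees are [2, 1, 2, 3, 1, 2, 2, 1], giving D = diag(2, 1, 2, 3, 1, 2, 2, 1) and L = D - A. L has integer entries, so p(x) = det(xI - L) has integer coefficients. Expanding the determinant yields x^8 - 14x^7 + 77x^6 - 212x^5 + 308x^4 - 228x^3 + 76x^2 - 8x. The coefficient of x^7 equals -trace(L) = -14, matching the sum of degrees. The largest eigenvalue, 4.3429, is at most the vertex count 8. There is one zero in the spectrum, matching the 1 component.

x^8 - 14x^7 + 77x^6 - 212x^5 + 308x^4 - 228x^3 + 76x^2 - 8x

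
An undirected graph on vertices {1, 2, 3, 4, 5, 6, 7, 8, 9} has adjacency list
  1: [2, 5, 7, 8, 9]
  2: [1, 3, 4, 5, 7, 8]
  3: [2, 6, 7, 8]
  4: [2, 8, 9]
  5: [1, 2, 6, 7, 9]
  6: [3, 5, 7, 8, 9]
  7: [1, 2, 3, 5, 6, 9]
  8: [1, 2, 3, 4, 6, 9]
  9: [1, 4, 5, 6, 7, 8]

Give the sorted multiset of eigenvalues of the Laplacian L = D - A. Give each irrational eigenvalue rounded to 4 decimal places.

With the vertex order [1, 2, 3, 4, 5, 6, 7, 8, 9], the degrees are [5, 6, 4, 3, 5, 5, 6, 6, 6], giving D = diag(5, 6, 4, 3, 5, 5, 6, 6, 6) and L = D - A. Diagonalising L (or applying a numerical eigensolver to the 9x9 matrix) gives the spectrum above.

[0, 2.7649, 3.6796, 4.7977, 5.5706, 6.4795, 7, 7.3975, 8.3102]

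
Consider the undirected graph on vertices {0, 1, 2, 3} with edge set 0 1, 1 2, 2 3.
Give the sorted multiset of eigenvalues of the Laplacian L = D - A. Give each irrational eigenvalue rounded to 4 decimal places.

[0, 0.5858, 2, 3.4142]

With the vertex order [0, 1, 2, 3], the degrees are [1, 2, 2, 1], giving D = diag(1, 2, 2, 1) and L = D - A. L is symmetric positive semidefinite, so every eigenvalue is real and nonnegative. The largest eigenvalue, 3.4142, is at most the vertex count 4.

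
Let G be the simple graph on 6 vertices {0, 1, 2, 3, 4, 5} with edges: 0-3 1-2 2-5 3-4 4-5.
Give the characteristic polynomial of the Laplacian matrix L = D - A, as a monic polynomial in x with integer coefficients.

x^6 - 10x^5 + 36x^4 - 56x^3 + 35x^2 - 6x

Reading degrees in the order [0, 1, 2, 3, 4, 5] gives [1, 1, 2, 2, 2, 2]; set D = diag(1, 1, 2, 2, 2, 2) and form L = D - A. L has integer entries, so p(x) = det(xI - L) has integer coefficients. Expanding the determinant yields x^6 - 10x^5 + 36x^4 - 56x^3 + 35x^2 - 6x. Since p(0) = det(-L) = 0, x divides p(x). The eigenvalues sum to 10, which equals trace(L) = 2|E|. By the matrix-tree theorem the graph has (1/6) * product of the nonzero eigenvalues = 1 spanning tree.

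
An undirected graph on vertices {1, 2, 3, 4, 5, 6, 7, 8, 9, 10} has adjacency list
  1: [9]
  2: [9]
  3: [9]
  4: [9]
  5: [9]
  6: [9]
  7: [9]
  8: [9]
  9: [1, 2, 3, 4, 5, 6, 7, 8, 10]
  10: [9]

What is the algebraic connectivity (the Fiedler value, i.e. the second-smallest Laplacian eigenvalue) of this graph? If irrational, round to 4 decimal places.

1

With the vertex order [1, 2, 3, 4, 5, 6, 7, 8, 9, 10], the degrees are [1, 1, 1, 1, 1, 1, 1, 1, 9, 1], giving D = diag(1, 1, 1, 1, 1, 1, 1, 1, 9, 1) and L = D - A. The sorted Laplacian eigenvalues are [0, 1, 1, 1, 1, 1, 1, 1, 1, 10]; the algebraic connectivity is the second entry, 1. The largest eigenvalue, 10, is at most the vertex count 10. By the matrix-tree theorem the graph has (1/10) * product of the nonzero eigenvalues = 1 spanning tree.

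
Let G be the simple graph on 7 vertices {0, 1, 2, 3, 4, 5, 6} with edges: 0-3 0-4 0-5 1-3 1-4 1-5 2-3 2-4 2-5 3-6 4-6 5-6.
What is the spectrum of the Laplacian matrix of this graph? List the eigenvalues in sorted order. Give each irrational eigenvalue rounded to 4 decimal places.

Reading degrees in the order [0, 1, 2, 3, 4, 5, 6] gives [3, 3, 3, 4, 4, 4, 3]; set D = diag(3, 3, 3, 4, 4, 4, 3) and form L = D - A. The multiplicity of 0 as a Laplacian eigenvalue equals the number of connected components. The single zero eigenvalue shows the graph is connected. By the matrix-tree theorem the graph has (1/7) * product of the nonzero eigenvalues = 432 spanning trees.

[0, 3, 3, 3, 4, 4, 7]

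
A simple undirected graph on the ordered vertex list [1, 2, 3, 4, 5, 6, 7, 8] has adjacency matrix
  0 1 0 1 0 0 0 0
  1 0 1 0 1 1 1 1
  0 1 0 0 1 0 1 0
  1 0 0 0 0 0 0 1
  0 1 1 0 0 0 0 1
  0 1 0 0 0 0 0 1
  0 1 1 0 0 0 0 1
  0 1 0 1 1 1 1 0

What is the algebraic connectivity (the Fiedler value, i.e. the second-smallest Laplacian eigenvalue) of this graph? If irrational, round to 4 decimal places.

1.1296

Reading degrees in the order [1, 2, 3, 4, 5, 6, 7, 8] gives [2, 6, 3, 2, 3, 2, 3, 5]; set D = diag(2, 6, 3, 2, 3, 2, 3, 5) and form L = D - A. The sorted Laplacian eigenvalues are [0, 1.1296, 1.8503, 2.7165, 3, 4, 6.1893, 7.1143]; the algebraic connectivity is the second entry, 1.1296.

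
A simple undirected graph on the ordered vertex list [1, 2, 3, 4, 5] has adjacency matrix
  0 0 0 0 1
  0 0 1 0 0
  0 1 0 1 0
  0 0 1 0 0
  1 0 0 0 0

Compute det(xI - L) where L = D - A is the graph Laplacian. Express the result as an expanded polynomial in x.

x^5 - 6x^4 + 11x^3 - 6x^2

Each diagonal entry of L is the vertex degree and each off-diagonal entry is -1 where an edge is present, 0 otherwise; in the order [1, 2, 3, 4, 5] the diagonal is [1, 1, 2, 1, 1]. Computing det(xI - L) by cofactor expansion (or equivalently via sum-over-permutations) gives x^5 - 6x^4 + 11x^3 - 6x^2. The constant term is 0 because L is singular (the all-ones vector lies in its kernel).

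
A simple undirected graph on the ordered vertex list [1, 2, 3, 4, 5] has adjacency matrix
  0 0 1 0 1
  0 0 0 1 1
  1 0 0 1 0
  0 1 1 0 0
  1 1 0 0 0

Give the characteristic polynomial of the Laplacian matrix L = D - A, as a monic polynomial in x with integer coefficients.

x^5 - 10x^4 + 35x^3 - 50x^2 + 25x

With the vertex order [1, 2, 3, 4, 5], the degrees are [2, 2, 2, 2, 2], giving D = diag(2, 2, 2, 2, 2) and L = D - A. L has integer entries, so p(x) = det(xI - L) has integer coefficients. Expanding the determinant yields x^5 - 10x^4 + 35x^3 - 50x^2 + 25x. The constant term is 0 because L is singular (the all-ones vector lies in its kernel).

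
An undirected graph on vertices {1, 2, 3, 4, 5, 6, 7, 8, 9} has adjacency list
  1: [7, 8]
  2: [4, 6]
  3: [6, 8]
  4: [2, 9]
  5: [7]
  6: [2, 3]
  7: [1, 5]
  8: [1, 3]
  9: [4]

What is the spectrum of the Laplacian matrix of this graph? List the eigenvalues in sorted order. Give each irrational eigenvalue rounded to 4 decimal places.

[0, 0.1206, 0.4679, 1, 1.6527, 2.3473, 3, 3.5321, 3.8794]

Reading degrees in the order [1, 2, 3, 4, 5, 6, 7, 8, 9] gives [2, 2, 2, 2, 1, 2, 2, 2, 1]; set D = diag(2, 2, 2, 2, 1, 2, 2, 2, 1) and form L = D - A. L is symmetric positive semidefinite, so every eigenvalue is real and nonnegative. The single zero eigenvalue shows the graph is connected. By the matrix-tree theorem the graph has (1/9) * product of the nonzero eigenvalues = 1 spanning tree.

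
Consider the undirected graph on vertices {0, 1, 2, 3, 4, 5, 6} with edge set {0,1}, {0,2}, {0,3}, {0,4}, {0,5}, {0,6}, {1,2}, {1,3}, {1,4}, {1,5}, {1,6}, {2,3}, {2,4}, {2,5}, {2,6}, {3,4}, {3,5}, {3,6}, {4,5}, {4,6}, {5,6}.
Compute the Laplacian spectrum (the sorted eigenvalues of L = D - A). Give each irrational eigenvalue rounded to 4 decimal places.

Reading degrees in the order [0, 1, 2, 3, 4, 5, 6] gives [6, 6, 6, 6, 6, 6, 6]; set D = diag(6, 6, 6, 6, 6, 6, 6) and form L = D - A. The multiplicity of 0 as a Laplacian eigenvalue equals the number of connected components. The single zero eigenvalue shows the graph is connected. By the matrix-tree theorem the graph has (1/7) * product of the nonzero eigenvalues = 16807 spanning trees. There is one zero in the spectrum, matching the 1 component.

[0, 7, 7, 7, 7, 7, 7]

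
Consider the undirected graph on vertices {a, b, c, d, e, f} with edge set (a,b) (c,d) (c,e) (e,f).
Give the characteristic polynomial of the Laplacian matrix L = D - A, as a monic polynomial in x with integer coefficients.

x^6 - 8x^5 + 22x^4 - 24x^3 + 8x^2

Reading degrees in the order [a, b, c, d, e, f] gives [1, 1, 2, 1, 2, 1]; set D = diag(1, 1, 2, 1, 2, 1) and form L = D - A. L has integer entries, so p(x) = det(xI - L) has integer coefficients. Expanding the determinant yields x^6 - 8x^5 + 22x^4 - 24x^3 + 8x^2. The coefficient of x^5 equals -trace(L) = -8, matching the sum of degrees. The eigenvalues sum to 8, which equals trace(L) = 2|E|. The largest eigenvalue, 3.4142, is at most the vertex count 6.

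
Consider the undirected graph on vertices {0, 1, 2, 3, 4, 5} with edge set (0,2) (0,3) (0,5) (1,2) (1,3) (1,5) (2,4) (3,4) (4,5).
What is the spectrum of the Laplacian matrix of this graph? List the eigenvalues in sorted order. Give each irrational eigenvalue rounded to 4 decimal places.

With the vertex order [0, 1, 2, 3, 4, 5], the degrees are [3, 3, 3, 3, 3, 3], giving D = diag(3, 3, 3, 3, 3, 3) and L = D - A. Diagonalising L (or applying a numerical eigensolver to the 6x6 matrix) gives the spectrum above. By the matrix-tree theorem the graph has (1/6) * product of the nonzero eigenvalues = 81 spanning trees. The largest eigenvalue, 6, is at most the vertex count 6.

[0, 3, 3, 3, 3, 6]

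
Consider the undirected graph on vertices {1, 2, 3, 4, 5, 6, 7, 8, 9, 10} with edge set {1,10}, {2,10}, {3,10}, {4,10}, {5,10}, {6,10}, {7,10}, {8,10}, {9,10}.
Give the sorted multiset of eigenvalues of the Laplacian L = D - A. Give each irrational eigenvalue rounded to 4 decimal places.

Each diagonal entry of L is the vertex degree and each off-diagonal entry is -1 where an edge is present, 0 otherwise; in the order [1, 2, 3, 4, 5, 6, 7, 8, 9, 10] the diagonal is [1, 1, 1, 1, 1, 1, 1, 1, 1, 9]. L is symmetric positive semidefinite, so every eigenvalue is real and nonnegative. The eigenvalues sum to 18, which equals trace(L) = 2|E|.

[0, 1, 1, 1, 1, 1, 1, 1, 1, 10]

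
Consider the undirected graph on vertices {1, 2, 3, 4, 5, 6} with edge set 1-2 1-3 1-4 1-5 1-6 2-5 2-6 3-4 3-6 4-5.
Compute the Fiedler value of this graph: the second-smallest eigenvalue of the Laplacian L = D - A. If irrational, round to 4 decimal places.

2.3820

With the vertex order [1, 2, 3, 4, 5, 6], the degrees are [5, 3, 3, 3, 3, 3], giving D = diag(5, 3, 3, 3, 3, 3) and L = D - A. Computing the eigenvalues of L and sorting gives [0, 2.3820, 2.3820, 4.6180, 4.6180, 6]. The Fiedler value lambda_2 = 2.3820 is strictly positive, so the graph is connected. The largest eigenvalue, 6, is at most the vertex count 6. By the matrix-tree theorem the graph has (1/6) * product of the nonzero eigenvalues = 121 spanning trees.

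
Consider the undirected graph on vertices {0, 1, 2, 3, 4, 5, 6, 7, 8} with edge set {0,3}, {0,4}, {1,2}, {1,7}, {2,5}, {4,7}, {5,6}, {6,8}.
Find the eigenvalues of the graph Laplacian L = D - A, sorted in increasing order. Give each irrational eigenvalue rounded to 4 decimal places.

[0, 0.1206, 0.4679, 1, 1.6527, 2.3473, 3, 3.5321, 3.8794]

Each diagonal entry of L is the vertex degree and each off-diagonal entry is -1 where an edge is present, 0 otherwise; in the order [0, 1, 2, 3, 4, 5, 6, 7, 8] the diagonal is [2, 2, 2, 1, 2, 2, 2, 2, 1]. Since every row of L sums to 0, the all-ones vector is in the kernel and 0 is an eigenvalue. The single zero eigenvalue shows the graph is connected. By the matrix-tree theorem the graph has (1/9) * product of the nonzero eigenvalues = 1 spanning tree.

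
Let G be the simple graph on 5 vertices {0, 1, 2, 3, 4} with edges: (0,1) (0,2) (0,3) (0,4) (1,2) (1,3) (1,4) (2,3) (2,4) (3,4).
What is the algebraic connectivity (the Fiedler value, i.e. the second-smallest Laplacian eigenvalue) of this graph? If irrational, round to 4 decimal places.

Each diagonal entry of L is the vertex degree and each off-diagonal entry is -1 where an edge is present, 0 otherwise; in the order [0, 1, 2, 3, 4] the diagonal is [4, 4, 4, 4, 4]. The smallest Laplacian eigenvalue is always 0. The next one, lambda_2 = 5, measures how hard the graph is to disconnect: larger values mean better connectivity. By the matrix-tree theorem the graph has (1/5) * product of the nonzero eigenvalues = 125 spanning trees.

5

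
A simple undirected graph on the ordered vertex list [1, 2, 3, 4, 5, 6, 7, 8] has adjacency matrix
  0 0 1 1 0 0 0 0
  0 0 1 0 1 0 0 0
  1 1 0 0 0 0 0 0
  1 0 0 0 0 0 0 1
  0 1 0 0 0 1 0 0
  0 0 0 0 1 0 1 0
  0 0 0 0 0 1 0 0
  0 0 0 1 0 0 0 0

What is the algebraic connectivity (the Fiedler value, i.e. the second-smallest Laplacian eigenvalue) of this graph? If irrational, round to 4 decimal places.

Reading degrees in the order [1, 2, 3, 4, 5, 6, 7, 8] gives [2, 2, 2, 2, 2, 2, 1, 1]; set D = diag(2, 2, 2, 2, 2, 2, 1, 1) and form L = D - A. The sorted Laplacian eigenvalues are [0, 0.1522, 0.5858, 1.2346, 2, 2.7654, 3.4142, 3.8478]; the algebraic connectivity is the second entry, 0.1522. By the matrix-tree theorem the graph has (1/8) * product of the nonzero eigenvalues = 1 spanning tree. The eigenvalues sum to 14, which equals trace(L) = 2|E|.

0.1522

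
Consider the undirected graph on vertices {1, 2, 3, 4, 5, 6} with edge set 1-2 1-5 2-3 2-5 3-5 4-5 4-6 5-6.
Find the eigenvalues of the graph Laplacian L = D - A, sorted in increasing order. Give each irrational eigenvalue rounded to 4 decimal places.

[0, 1, 2, 3, 4, 6]

Each diagonal entry of L is the vertex degree and each off-diagonal entry is -1 where an edge is present, 0 otherwise; in the order [1, 2, 3, 4, 5, 6] the diagonal is [2, 3, 2, 2, 5, 2]. Diagonalising L (or applying a numerical eigensolver to the 6x6 matrix) gives the spectrum above. The largest eigenvalue, 6, is at most the vertex count 6. The eigenvalues sum to 16, which equals trace(L) = 2|E|.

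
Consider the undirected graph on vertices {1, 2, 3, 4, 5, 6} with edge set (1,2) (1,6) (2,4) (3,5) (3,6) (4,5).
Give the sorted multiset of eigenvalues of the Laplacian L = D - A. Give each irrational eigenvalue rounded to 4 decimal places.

[0, 1, 1, 3, 3, 4]

Each diagonal entry of L is the vertex degree and each off-diagonal entry is -1 where an edge is present, 0 otherwise; in the order [1, 2, 3, 4, 5, 6] the diagonal is [2, 2, 2, 2, 2, 2]. Diagonalising L (or applying a numerical eigensolver to the 6x6 matrix) gives the spectrum above. The single zero eigenvalue shows the graph is connected. There is one zero in the spectrum, matching the 1 component. The largest eigenvalue, 4, is at most the vertex count 6.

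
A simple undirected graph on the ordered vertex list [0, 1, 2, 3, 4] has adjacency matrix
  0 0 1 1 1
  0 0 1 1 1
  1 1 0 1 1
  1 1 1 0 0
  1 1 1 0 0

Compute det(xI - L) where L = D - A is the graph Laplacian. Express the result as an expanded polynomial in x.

Reading degrees in the order [0, 1, 2, 3, 4] gives [3, 3, 4, 3, 3]; set D = diag(3, 3, 4, 3, 3) and form L = D - A. Computing det(xI - L) by cofactor expansion (or equivalently via sum-over-permutations) gives x^5 - 16x^4 + 94x^3 - 240x^2 + 225x. Since p(0) = det(-L) = 0, x divides p(x). There is one zero in the spectrum, matching the 1 component. The largest eigenvalue, 5, is at most the vertex count 5.

x^5 - 16x^4 + 94x^3 - 240x^2 + 225x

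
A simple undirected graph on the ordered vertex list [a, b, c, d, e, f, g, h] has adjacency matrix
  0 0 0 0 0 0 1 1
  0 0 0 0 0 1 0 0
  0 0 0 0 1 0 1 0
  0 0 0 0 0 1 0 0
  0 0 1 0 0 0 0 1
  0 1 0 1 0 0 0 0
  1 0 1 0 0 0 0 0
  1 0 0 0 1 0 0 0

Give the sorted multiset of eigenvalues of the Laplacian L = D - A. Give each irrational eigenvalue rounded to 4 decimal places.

Reading degrees in the order [a, b, c, d, e, f, g, h] gives [2, 1, 2, 1, 2, 2, 2, 2]; set D = diag(2, 1, 2, 1, 2, 2, 2, 2) and form L = D - A. Since every row of L sums to 0, the all-ones vector is in the kernel and 0 is an eigenvalue. The 2 zero eigenvalues correspond to the 2 connected components. There are 2 zeros in the spectrum, matching the 2 components.

[0, 0, 1, 1.3820, 1.3820, 3, 3.6180, 3.6180]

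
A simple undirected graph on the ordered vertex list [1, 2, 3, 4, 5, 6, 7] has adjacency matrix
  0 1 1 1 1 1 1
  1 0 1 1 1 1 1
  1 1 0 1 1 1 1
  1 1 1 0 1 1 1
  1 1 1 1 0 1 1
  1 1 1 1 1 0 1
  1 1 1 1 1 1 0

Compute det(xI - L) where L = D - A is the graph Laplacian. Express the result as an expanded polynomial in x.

x^7 - 42x^6 + 735x^5 - 6860x^4 + 36015x^3 - 100842x^2 + 117649x

Each diagonal entry of L is the vertex degree and each off-diagonal entry is -1 where an edge is present, 0 otherwise; in the order [1, 2, 3, 4, 5, 6, 7] the diagonal is [6, 6, 6, 6, 6, 6, 6]. Computing det(xI - L) by cofactor expansion (or equivalently via sum-over-permutations) gives x^7 - 42x^6 + 735x^5 - 6860x^4 + 36015x^3 - 100842x^2 + 117649x. Since p(0) = det(-L) = 0, x divides p(x). The eigenvalues sum to 42, which equals trace(L) = 2|E|.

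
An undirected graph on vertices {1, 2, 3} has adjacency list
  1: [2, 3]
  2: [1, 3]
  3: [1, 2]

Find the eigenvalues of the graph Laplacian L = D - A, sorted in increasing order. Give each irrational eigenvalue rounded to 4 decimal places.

Each diagonal entry of L is the vertex degree and each off-diagonal entry is -1 where an edge is present, 0 otherwise; in the order [1, 2, 3] the diagonal is [2, 2, 2]. L is symmetric positive semidefinite, so every eigenvalue is real and nonnegative.

[0, 3, 3]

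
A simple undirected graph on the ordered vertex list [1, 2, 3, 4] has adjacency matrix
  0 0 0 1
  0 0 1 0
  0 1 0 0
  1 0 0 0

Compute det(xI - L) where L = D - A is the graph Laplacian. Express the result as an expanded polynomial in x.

x^4 - 4x^3 + 4x^2

Reading degrees in the order [1, 2, 3, 4] gives [1, 1, 1, 1]; set D = diag(1, 1, 1, 1) and form L = D - A. L has integer entries, so p(x) = det(xI - L) has integer coefficients. Expanding the determinant yields x^4 - 4x^3 + 4x^2. Since p(0) = det(-L) = 0, x divides p(x). The eigenvalues sum to 4, which equals trace(L) = 2|E|.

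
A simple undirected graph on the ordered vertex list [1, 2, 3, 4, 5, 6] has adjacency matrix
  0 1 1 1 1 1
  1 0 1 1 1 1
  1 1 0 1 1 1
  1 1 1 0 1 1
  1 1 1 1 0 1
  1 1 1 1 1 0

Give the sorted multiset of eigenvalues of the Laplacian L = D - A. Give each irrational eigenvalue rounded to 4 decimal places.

[0, 6, 6, 6, 6, 6]

With the vertex order [1, 2, 3, 4, 5, 6], the degrees are [5, 5, 5, 5, 5, 5], giving D = diag(5, 5, 5, 5, 5, 5) and L = D - A. Since every row of L sums to 0, the all-ones vector is in the kernel and 0 is an eigenvalue. By the matrix-tree theorem the graph has (1/6) * product of the nonzero eigenvalues = 1296 spanning trees. The eigenvalues sum to 30, which equals trace(L) = 2|E|.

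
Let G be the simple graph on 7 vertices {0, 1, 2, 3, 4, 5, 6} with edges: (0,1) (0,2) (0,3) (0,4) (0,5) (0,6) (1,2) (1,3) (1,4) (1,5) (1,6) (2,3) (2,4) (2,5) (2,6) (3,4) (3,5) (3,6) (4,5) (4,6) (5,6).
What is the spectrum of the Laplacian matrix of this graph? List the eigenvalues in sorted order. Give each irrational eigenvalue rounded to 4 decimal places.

[0, 7, 7, 7, 7, 7, 7]

Each diagonal entry of L is the vertex degree and each off-diagonal entry is -1 where an edge is present, 0 otherwise; in the order [0, 1, 2, 3, 4, 5, 6] the diagonal is [6, 6, 6, 6, 6, 6, 6]. The multiplicity of 0 as a Laplacian eigenvalue equals the number of connected components.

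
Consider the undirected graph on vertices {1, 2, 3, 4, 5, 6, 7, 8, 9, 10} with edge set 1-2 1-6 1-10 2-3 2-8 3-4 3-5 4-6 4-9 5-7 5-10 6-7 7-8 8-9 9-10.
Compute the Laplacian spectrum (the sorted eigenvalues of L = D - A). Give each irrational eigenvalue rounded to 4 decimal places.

[0, 2, 2, 2, 2, 2, 5, 5, 5, 5]

With the vertex order [1, 2, 3, 4, 5, 6, 7, 8, 9, 10], the degrees are [3, 3, 3, 3, 3, 3, 3, 3, 3, 3], giving D = diag(3, 3, 3, 3, 3, 3, 3, 3, 3, 3) and L = D - A. L is symmetric positive semidefinite, so every eigenvalue is real and nonnegative. The eigenvalues sum to 30, which equals trace(L) = 2|E|.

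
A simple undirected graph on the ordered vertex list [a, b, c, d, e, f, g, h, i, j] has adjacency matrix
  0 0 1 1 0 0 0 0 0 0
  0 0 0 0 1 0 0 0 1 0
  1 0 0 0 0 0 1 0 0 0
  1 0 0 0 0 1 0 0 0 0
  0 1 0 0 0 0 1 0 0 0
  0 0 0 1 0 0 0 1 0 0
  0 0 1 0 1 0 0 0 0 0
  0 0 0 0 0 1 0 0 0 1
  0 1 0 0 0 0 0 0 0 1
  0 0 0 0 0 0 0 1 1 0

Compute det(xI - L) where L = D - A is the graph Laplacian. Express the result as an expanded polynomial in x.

Each diagonal entry of L is the vertex degree and each off-diagonal entry is -1 where an edge is present, 0 otherwise; in the order [a, b, c, d, e, f, g, h, i, j] the diagonal is [2, 2, 2, 2, 2, 2, 2, 2, 2, 2]. Computing det(xI - L) by cofactor expansion (or equivalently via sum-over-permutations) gives x^10 - 20x^9 + 170x^8 - 800x^7 + 2275x^6 - 4004x^5 + 4290x^4 - 2640x^3 + 825x^2 - 100x. Since p(0) = det(-L) = 0, x divides p(x).

x^10 - 20x^9 + 170x^8 - 800x^7 + 2275x^6 - 4004x^5 + 4290x^4 - 2640x^3 + 825x^2 - 100x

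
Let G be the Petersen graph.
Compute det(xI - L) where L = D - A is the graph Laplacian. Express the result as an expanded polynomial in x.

The graph has 10 vertices and degree multiset [3, 3, 3, 3, 3, 3, 3, 3, 3, 3]; D is the diagonal matrix of degrees and L = D - A. L has integer entries, so p(x) = det(xI - L) has integer coefficients. Expanding the determinant yields x^10 - 30x^9 + 390x^8 - 2880x^7 + 13305x^6 - 39882x^5 + 77640x^4 - 94800x^3 + 66000x^2 - 20000x. Since p(0) = det(-L) = 0, x divides p(x). The eigenvalues sum to 30, which equals trace(L) = 2|E|.

x^10 - 30x^9 + 390x^8 - 2880x^7 + 13305x^6 - 39882x^5 + 77640x^4 - 94800x^3 + 66000x^2 - 20000x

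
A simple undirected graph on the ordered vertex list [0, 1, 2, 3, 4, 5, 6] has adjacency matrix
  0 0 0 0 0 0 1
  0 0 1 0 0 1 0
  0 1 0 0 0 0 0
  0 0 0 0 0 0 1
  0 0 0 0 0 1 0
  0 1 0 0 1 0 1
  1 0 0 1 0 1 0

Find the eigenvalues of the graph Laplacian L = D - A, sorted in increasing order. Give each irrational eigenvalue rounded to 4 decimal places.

Each diagonal entry of L is the vertex degree and each off-diagonal entry is -1 where an edge is present, 0 otherwise; in the order [0, 1, 2, 3, 4, 5, 6] the diagonal is [1, 2, 1, 1, 1, 3, 3]. Diagonalising L (or applying a numerical eigensolver to the 7x7 matrix) gives the spectrum above. The single zero eigenvalue shows the graph is connected. By the matrix-tree theorem the graph has (1/7) * product of the nonzero eigenvalues = 1 spanning tree.

[0, 0.3217, 0.6802, 1, 2.1397, 3.2297, 4.6287]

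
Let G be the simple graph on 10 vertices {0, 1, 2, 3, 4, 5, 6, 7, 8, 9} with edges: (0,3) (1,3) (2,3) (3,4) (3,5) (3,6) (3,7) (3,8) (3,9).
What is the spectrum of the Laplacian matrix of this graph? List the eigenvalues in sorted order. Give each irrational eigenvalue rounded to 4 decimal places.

Each diagonal entry of L is the vertex degree and each off-diagonal entry is -1 where an edge is present, 0 otherwise; in the order [0, 1, 2, 3, 4, 5, 6, 7, 8, 9] the diagonal is [1, 1, 1, 9, 1, 1, 1, 1, 1, 1]. Diagonalising L (or applying a numerical eigensolver to the 10x10 matrix) gives the spectrum above. The largest eigenvalue, 10, is at most the vertex count 10.

[0, 1, 1, 1, 1, 1, 1, 1, 1, 10]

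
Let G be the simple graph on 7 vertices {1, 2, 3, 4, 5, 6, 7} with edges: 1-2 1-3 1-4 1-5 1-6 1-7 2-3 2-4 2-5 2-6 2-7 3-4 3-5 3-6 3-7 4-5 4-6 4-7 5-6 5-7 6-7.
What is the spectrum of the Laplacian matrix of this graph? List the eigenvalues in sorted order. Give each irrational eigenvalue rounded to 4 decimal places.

[0, 7, 7, 7, 7, 7, 7]

With the vertex order [1, 2, 3, 4, 5, 6, 7], the degrees are [6, 6, 6, 6, 6, 6, 6], giving D = diag(6, 6, 6, 6, 6, 6, 6) and L = D - A. Diagonalising L (or applying a numerical eigensolver to the 7x7 matrix) gives the spectrum above.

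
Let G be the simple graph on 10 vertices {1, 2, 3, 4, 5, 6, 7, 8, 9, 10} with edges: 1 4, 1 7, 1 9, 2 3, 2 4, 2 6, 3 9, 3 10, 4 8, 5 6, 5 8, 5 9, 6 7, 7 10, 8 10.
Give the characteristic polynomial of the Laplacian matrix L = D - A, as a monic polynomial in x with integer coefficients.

With the vertex order [1, 2, 3, 4, 5, 6, 7, 8, 9, 10], the degrees are [3, 3, 3, 3, 3, 3, 3, 3, 3, 3], giving D = diag(3, 3, 3, 3, 3, 3, 3, 3, 3, 3) and L = D - A. The eigenvalues of L are [0, 2, 2, 2, 2, 2, 5, 5, 5, 5]; the characteristic polynomial is the product of (x - lambda_i), which multiplies out to x^10 - 30x^9 + 390x^8 - 2880x^7 + 13305x^6 - 39882x^5 + 77640x^4 - 94800x^3 + 66000x^2 - 20000x. The coefficient of x^9 equals -trace(L) = -30, matching the sum of degrees. By the matrix-tree theorem the graph has (1/10) * product of the nonzero eigenvalues = 2000 spanning trees.

x^10 - 30x^9 + 390x^8 - 2880x^7 + 13305x^6 - 39882x^5 + 77640x^4 - 94800x^3 + 66000x^2 - 20000x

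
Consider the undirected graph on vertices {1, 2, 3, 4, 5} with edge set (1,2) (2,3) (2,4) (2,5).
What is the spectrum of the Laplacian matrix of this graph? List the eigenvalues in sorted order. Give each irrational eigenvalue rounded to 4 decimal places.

[0, 1, 1, 1, 5]

Each diagonal entry of L is the vertex degree and each off-diagonal entry is -1 where an edge is present, 0 otherwise; in the order [1, 2, 3, 4, 5] the diagonal is [1, 4, 1, 1, 1]. L is symmetric positive semidefinite, so every eigenvalue is real and nonnegative. By the matrix-tree theorem the graph has (1/5) * product of the nonzero eigenvalues = 1 spanning tree. There is one zero in the spectrum, matching the 1 component.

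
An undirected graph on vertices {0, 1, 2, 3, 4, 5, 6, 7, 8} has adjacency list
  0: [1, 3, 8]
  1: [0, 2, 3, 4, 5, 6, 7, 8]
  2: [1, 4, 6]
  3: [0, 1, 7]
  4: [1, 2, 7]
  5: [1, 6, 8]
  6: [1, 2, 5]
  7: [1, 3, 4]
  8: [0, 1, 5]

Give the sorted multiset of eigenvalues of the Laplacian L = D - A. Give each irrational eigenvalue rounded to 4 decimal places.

[0, 1.5858, 1.5858, 3, 3, 4.4142, 4.4142, 5, 9]

With the vertex order [0, 1, 2, 3, 4, 5, 6, 7, 8], the degrees are [3, 8, 3, 3, 3, 3, 3, 3, 3], giving D = diag(3, 8, 3, 3, 3, 3, 3, 3, 3) and L = D - A. The multiplicity of 0 as a Laplacian eigenvalue equals the number of connected components. The single zero eigenvalue shows the graph is connected. By the matrix-tree theorem the graph has (1/9) * product of the nonzero eigenvalues = 2205 spanning trees.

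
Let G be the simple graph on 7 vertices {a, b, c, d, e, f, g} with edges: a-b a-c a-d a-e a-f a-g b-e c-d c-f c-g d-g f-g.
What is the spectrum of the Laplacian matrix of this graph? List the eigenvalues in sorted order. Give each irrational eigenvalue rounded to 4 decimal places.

Reading degrees in the order [a, b, c, d, e, f, g] gives [6, 2, 4, 3, 2, 3, 4]; set D = diag(6, 2, 4, 3, 2, 3, 4) and form L = D - A. The multiplicity of 0 as a Laplacian eigenvalue equals the number of connected components.

[0, 1, 3, 3, 5, 5, 7]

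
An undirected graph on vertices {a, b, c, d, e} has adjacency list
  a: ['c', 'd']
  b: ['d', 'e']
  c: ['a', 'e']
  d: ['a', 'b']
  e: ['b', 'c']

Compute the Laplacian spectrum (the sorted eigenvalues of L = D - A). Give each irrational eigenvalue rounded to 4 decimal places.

Reading degrees in the order [a, b, c, d, e] gives [2, 2, 2, 2, 2]; set D = diag(2, 2, 2, 2, 2) and form L = D - A. Diagonalising L (or applying a numerical eigensolver to the 5x5 matrix) gives the spectrum above. The largest eigenvalue, 3.6180, is at most the vertex count 5.

[0, 1.3820, 1.3820, 3.6180, 3.6180]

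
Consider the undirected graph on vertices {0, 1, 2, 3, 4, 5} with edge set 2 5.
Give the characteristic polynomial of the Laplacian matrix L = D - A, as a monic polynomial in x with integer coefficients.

Reading degrees in the order [0, 1, 2, 3, 4, 5] gives [0, 0, 1, 0, 0, 1]; set D = diag(0, 0, 1, 0, 0, 1) and form L = D - A. L has integer entries, so p(x) = det(xI - L) has integer coefficients. Expanding the determinant yields x^6 - 2x^5. The coefficient of x^5 equals -trace(L) = -2, matching the sum of degrees. The largest eigenvalue, 2, is at most the vertex count 6.

x^6 - 2x^5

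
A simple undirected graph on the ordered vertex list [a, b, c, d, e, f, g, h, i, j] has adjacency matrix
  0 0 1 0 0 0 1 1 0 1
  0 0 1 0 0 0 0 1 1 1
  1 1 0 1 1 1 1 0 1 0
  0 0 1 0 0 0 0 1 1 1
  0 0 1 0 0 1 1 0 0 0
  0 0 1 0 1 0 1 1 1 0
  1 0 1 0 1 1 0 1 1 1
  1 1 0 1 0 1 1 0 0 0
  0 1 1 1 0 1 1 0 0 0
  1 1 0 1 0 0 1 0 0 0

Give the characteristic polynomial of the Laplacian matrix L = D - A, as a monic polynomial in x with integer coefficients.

Reading degrees in the order [a, b, c, d, e, f, g, h, i, j] gives [4, 4, 7, 4, 3, 5, 7, 5, 5, 4]; set D = diag(4, 4, 7, 4, 3, 5, 7, 5, 5, 4) and form L = D - A. L has integer entries, so p(x) = det(xI - L) has integer coefficients. Expanding the determinant yields x^10 - 48x^9 + 1005x^8 - 12044x^7 + 91023x^6 - 449764x^5 + 1452507x^4 - 2954896x^3 + 3433592x^2 - 1734560x. The constant term is 0 because L is singular (the all-ones vector lies in its kernel). There is one zero in the spectrum, matching the 1 component.

x^10 - 48x^9 + 1005x^8 - 12044x^7 + 91023x^6 - 449764x^5 + 1452507x^4 - 2954896x^3 + 3433592x^2 - 1734560x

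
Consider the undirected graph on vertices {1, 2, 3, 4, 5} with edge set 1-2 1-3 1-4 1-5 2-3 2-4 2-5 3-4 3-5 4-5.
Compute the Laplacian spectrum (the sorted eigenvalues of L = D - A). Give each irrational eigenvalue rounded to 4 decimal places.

Each diagonal entry of L is the vertex degree and each off-diagonal entry is -1 where an edge is present, 0 otherwise; in the order [1, 2, 3, 4, 5] the diagonal is [4, 4, 4, 4, 4]. Since every row of L sums to 0, the all-ones vector is in the kernel and 0 is an eigenvalue. The single zero eigenvalue shows the graph is connected. The largest eigenvalue, 5, is at most the vertex count 5.

[0, 5, 5, 5, 5]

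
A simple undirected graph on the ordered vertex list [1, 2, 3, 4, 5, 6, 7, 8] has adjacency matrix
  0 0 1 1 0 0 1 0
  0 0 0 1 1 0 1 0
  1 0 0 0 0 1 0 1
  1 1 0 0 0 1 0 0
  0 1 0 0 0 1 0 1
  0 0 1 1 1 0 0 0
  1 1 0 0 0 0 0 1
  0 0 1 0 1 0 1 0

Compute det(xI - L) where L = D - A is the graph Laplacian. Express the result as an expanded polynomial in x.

x^8 - 24x^7 + 240x^6 - 1296x^5 + 4080x^4 - 7488x^3 + 7424x^2 - 3072x

With the vertex order [1, 2, 3, 4, 5, 6, 7, 8], the degrees are [3, 3, 3, 3, 3, 3, 3, 3], giving D = diag(3, 3, 3, 3, 3, 3, 3, 3) and L = D - A. Computing det(xI - L) by cofactor expansion (or equivalently via sum-over-permutations) gives x^8 - 24x^7 + 240x^6 - 1296x^5 + 4080x^4 - 7488x^3 + 7424x^2 - 3072x. Since p(0) = det(-L) = 0, x divides p(x). The eigenvalues sum to 24, which equals trace(L) = 2|E|.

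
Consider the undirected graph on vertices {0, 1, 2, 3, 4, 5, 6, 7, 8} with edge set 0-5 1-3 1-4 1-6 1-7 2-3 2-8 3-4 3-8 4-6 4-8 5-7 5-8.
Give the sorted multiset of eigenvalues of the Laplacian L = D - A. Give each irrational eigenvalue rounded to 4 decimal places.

With the vertex order [0, 1, 2, 3, 4, 5, 6, 7, 8], the degrees are [1, 4, 2, 4, 4, 3, 2, 2, 4], giving D = diag(1, 4, 2, 4, 4, 3, 2, 2, 4) and L = D - A. L is symmetric positive semidefinite, so every eigenvalue is real and nonnegative. The single zero eigenvalue shows the graph is connected. There is one zero in the spectrum, matching the 1 component. By the matrix-tree theorem the graph has (1/9) * product of the nonzero eigenvalues = 210 spanning trees.

[0, 0.5820, 1.2534, 1.6273, 3.1250, 3.3244, 4.9117, 5.4362, 5.7400]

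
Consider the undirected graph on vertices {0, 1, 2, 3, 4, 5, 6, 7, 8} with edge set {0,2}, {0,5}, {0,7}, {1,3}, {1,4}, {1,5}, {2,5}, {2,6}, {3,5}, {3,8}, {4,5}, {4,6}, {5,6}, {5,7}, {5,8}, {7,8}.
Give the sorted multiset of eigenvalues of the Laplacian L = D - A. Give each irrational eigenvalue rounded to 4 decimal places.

[0, 1.5858, 1.5858, 3, 3, 4.4142, 4.4142, 5, 9]

Each diagonal entry of L is the vertex degree and each off-diagonal entry is -1 where an edge is present, 0 otherwise; in the order [0, 1, 2, 3, 4, 5, 6, 7, 8] the diagonal is [3, 3, 3, 3, 3, 8, 3, 3, 3]. Since every row of L sums to 0, the all-ones vector is in the kernel and 0 is an eigenvalue. The single zero eigenvalue shows the graph is connected.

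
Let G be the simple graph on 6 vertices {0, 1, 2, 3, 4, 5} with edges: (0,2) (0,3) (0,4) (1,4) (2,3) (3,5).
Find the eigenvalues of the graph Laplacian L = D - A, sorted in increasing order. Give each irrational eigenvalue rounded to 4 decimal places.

[0, 0.4131, 1.1369, 2.3595, 3.6977, 4.3928]

Each diagonal entry of L is the vertex degree and each off-diagonal entry is -1 where an edge is present, 0 otherwise; in the order [0, 1, 2, 3, 4, 5] the diagonal is [3, 1, 2, 3, 2, 1]. Since every row of L sums to 0, the all-ones vector is in the kernel and 0 is an eigenvalue.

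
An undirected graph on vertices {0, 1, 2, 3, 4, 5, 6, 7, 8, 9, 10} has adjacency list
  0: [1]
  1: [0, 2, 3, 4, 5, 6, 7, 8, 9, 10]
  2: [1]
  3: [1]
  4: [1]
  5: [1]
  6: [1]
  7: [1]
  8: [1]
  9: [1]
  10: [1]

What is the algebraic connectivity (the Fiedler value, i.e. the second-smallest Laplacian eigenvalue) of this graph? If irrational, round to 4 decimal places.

1

Reading degrees in the order [0, 1, 2, 3, 4, 5, 6, 7, 8, 9, 10] gives [1, 10, 1, 1, 1, 1, 1, 1, 1, 1, 1]; set D = diag(1, 10, 1, 1, 1, 1, 1, 1, 1, 1, 1) and form L = D - A. The smallest Laplacian eigenvalue is always 0. The next one, lambda_2 = 1, measures how hard the graph is to disconnect: larger values mean better connectivity. By the matrix-tree theorem the graph has (1/11) * product of the nonzero eigenvalues = 1 spanning tree.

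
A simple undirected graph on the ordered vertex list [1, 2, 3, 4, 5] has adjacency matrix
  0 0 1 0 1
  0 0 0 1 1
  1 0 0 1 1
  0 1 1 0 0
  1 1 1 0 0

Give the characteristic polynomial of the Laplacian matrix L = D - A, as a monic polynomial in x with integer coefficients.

x^5 - 12x^4 + 51x^3 - 90x^2 + 55x

Each diagonal entry of L is the vertex degree and each off-diagonal entry is -1 where an edge is present, 0 otherwise; in the order [1, 2, 3, 4, 5] the diagonal is [2, 2, 3, 2, 3]. Computing det(xI - L) by cofactor expansion (or equivalently via sum-over-permutations) gives x^5 - 12x^4 + 51x^3 - 90x^2 + 55x. Since p(0) = det(-L) = 0, x divides p(x).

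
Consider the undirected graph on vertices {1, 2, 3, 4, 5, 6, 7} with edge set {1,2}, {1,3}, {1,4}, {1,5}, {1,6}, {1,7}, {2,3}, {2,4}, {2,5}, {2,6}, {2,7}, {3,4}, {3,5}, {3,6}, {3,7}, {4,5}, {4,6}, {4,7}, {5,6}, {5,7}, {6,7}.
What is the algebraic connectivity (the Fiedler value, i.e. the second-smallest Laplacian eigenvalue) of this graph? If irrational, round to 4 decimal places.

7

Reading degrees in the order [1, 2, 3, 4, 5, 6, 7] gives [6, 6, 6, 6, 6, 6, 6]; set D = diag(6, 6, 6, 6, 6, 6, 6) and form L = D - A. Computing the eigenvalues of L and sorting gives [0, 7, 7, 7, 7, 7, 7]. The Fiedler value lambda_2 = 7 is strictly positive, so the graph is connected.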